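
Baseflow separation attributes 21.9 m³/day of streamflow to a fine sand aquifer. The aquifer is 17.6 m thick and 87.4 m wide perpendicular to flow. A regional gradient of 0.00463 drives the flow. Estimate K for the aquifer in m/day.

Cross-sectional area A = 87.4 × 17.6 = 1538 m².
Hydraulic gradient i = 0.00463.
From Q = K·A·i, K = Q / (A·i) = 21.9 / (1538 × 0.004630) = 3.075 m/day.

3.07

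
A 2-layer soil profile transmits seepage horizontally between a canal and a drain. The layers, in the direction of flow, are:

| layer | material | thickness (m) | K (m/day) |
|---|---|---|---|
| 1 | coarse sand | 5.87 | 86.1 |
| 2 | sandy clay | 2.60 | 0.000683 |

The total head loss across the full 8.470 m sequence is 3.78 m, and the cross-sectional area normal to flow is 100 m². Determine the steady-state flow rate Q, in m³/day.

0.0993

Flow is perpendicular to layering, so the layers act in series and the equivalent K is the thickness-weighted harmonic mean.
Total thickness L = 5.87 + 2.60 = 8.470 m.
Σ(b_i/K_i) = 5.87/86.1 + 2.60/0.000683 = 3807 d.
K_eq = L / Σ(b_i/K_i) = 8.470 / 3807 = 0.002225 m/day.
Q = K_eq · A · (Δh/L) = 0.002225 × 100 × (3.78/8.470) = 0.09930 m³/day.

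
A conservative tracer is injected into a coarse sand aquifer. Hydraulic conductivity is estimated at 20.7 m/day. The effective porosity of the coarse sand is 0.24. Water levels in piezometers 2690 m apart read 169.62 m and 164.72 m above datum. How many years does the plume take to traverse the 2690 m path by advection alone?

Hydraulic gradient i = (169.62 − 164.72) / 2690 = 4.9 / 2690 = 0.001822.
Darcy flux q = K · i = 20.70 × 0.001822 = 0.03771 m/day.
Seepage velocity v = q / n_e = 0.03771 / 0.24 = 0.1571 m/day.
Travel time t = L / v = 2690 / 0.1571 = 17122 days = 46.88 years.

46.9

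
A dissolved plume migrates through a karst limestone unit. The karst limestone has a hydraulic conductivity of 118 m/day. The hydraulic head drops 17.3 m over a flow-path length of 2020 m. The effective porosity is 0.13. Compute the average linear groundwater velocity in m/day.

7.77

Hydraulic gradient i = Δh / L = 17.3 / 2020 = 0.008564.
Darcy flux q = K · i = 118.0 × 0.008564 = 1.011 m/day.
Seepage velocity v = q / n_e = 1.011 / 0.13 = 7.774 m/day.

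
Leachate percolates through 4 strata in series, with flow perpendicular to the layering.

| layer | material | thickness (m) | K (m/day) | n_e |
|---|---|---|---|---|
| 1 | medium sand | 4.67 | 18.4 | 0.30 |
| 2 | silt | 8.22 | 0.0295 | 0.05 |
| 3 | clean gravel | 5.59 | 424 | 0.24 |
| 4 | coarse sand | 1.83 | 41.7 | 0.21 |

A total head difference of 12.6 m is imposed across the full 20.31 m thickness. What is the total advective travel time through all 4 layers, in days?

With flow normal to the layers, continuity requires the same specific discharge q through every layer.
Σ(b_i/K_i) = 4.67/18.4 + 8.22/0.0295 + 5.59/424 + 1.83/41.7 = 279.0 d.
q = Δh / Σ(b_i/K_i) = 12.6 / 279.0 = 0.04517 m/day.
In each layer the seepage velocity is v_i = q/n_i, so the layer transit time is t_i = b_i·n_i / q:
  layer 1 (medium sand): t_1 = 4.67 × 0.30 / 0.04517 = 31.02 d
  layer 2 (silt): t_2 = 8.22 × 0.05 / 0.04517 = 9.099 d
  layer 3 (clean gravel): t_3 = 5.59 × 0.24 / 0.04517 = 29.70 d
  layer 4 (coarse sand): t_4 = 1.83 × 0.21 / 0.04517 = 8.508 d
Total t = Σ t_i = 78.33 days.

78.3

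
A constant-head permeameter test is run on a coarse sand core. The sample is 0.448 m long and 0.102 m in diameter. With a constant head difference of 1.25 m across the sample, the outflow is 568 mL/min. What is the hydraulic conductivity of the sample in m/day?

Cross-sectional area A = π·(d/2)² = π × (0.102/2)² = 0.008171 m².
Convert discharge: 568 mL/min = 9.467e-06 m³/s.
Darcy's law rearranged: K = Q·L / (A·Δh) = 9.467e-06 × 0.448 / (0.008171 × 1.25) = 0.0004152 m/s = 35.87 m/day.

35.9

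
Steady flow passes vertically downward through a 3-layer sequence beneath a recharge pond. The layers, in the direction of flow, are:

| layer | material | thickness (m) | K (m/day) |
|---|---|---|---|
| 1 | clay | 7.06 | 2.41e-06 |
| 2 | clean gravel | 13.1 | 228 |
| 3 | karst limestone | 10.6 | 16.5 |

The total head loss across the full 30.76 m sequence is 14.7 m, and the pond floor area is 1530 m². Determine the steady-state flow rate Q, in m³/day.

0.00768

Flow is perpendicular to layering, so the layers act in series and the equivalent K is the thickness-weighted harmonic mean.
Total thickness L = 7.06 + 13.1 + 10.6 = 30.76 m.
Σ(b_i/K_i) = 7.06/2.41e-06 + 13.1/228 + 10.6/16.5 = 2.929e+06 d.
K_eq = L / Σ(b_i/K_i) = 30.76 / 2.929e+06 = 1.050e-05 m/day.
Q = K_eq · A · (Δh/L) = 1.050e-05 × 1530 × (14.7/30.76) = 0.007678 m³/day.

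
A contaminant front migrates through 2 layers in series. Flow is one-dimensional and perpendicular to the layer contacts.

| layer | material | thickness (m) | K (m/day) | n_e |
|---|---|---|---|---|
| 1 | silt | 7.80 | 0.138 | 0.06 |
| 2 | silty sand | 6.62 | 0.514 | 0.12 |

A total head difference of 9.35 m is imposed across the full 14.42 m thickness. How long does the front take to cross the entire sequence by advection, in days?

With flow normal to the layers, continuity requires the same specific discharge q through every layer.
Σ(b_i/K_i) = 7.80/0.138 + 6.62/0.514 = 69.40 d.
q = Δh / Σ(b_i/K_i) = 9.35 / 69.40 = 0.1347 m/day.
In each layer the seepage velocity is v_i = q/n_i, so the layer transit time is t_i = b_i·n_i / q:
  layer 1 (silt): t_1 = 7.80 × 0.06 / 0.1347 = 3.474 d
  layer 2 (silty sand): t_2 = 6.62 × 0.12 / 0.1347 = 5.896 d
Total t = Σ t_i = 9.370 days.

9.37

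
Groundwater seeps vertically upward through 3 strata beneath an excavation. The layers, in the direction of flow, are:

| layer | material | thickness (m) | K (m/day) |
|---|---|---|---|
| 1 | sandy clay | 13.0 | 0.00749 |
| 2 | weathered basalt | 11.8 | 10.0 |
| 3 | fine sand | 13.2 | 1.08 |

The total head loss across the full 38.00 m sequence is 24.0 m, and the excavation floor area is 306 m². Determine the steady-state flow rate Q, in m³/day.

Flow is perpendicular to layering, so the layers act in series and the equivalent K is the thickness-weighted harmonic mean.
Total thickness L = 13.0 + 11.8 + 13.2 = 38.00 m.
Σ(b_i/K_i) = 13.0/0.00749 + 11.8/10.0 + 13.2/1.08 = 1749 d.
K_eq = L / Σ(b_i/K_i) = 38.00 / 1749 = 0.02173 m/day.
Q = K_eq · A · (Δh/L) = 0.02173 × 306 × (24.0/38.00) = 4.199 m³/day.

4.20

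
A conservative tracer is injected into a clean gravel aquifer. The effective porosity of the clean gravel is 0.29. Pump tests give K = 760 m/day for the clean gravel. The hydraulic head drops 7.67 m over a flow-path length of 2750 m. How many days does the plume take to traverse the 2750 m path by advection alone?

376

Hydraulic gradient i = Δh / L = 7.67 / 2750 = 0.002789.
Darcy flux q = K · i = 760.0 × 0.002789 = 2.120 m/day.
Seepage velocity v = q / n_e = 2.120 / 0.29 = 7.309 m/day.
Travel time t = L / v = 2750 / 7.309 = 376.2 days.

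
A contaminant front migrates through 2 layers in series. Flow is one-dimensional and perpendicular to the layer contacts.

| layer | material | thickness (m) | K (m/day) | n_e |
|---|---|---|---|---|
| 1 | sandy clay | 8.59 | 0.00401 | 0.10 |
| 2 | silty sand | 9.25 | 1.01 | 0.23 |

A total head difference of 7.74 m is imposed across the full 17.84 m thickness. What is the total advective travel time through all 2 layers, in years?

2.27

With flow normal to the layers, continuity requires the same specific discharge q through every layer.
Σ(b_i/K_i) = 8.59/0.00401 + 9.25/1.01 = 2151 d.
q = Δh / Σ(b_i/K_i) = 7.74 / 2151 = 0.003598 m/day.
In each layer the seepage velocity is v_i = q/n_i, so the layer transit time is t_i = b_i·n_i / q:
  layer 1 (sandy clay): t_1 = 8.59 × 0.10 / 0.003598 = 238.8 d
  layer 2 (silty sand): t_2 = 9.25 × 0.23 / 0.003598 = 591.3 d
Total t = Σ t_i = 830.1 days = 2.273 years.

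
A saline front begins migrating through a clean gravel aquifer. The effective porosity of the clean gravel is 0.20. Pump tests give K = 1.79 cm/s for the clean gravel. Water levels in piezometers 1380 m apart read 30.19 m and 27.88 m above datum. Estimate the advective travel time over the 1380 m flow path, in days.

Convert K: 1.79 cm/s × 864 = 1547 m/day.
Hydraulic gradient i = (30.19 − 27.88) / 1380 = 2.31 / 1380 = 0.001674.
Darcy flux q = K · i = 1547 × 0.001674 = 2.589 m/day.
Seepage velocity v = q / n_e = 2.589 / 0.20 = 12.94 m/day.
Travel time t = L / v = 1380 / 12.94 = 106.6 days.

107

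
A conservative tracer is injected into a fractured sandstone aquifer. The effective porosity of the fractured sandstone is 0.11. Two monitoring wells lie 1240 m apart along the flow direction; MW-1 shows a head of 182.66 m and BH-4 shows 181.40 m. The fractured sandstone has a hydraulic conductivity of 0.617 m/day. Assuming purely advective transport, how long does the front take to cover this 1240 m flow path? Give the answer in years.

Hydraulic gradient i = (182.66 − 181.40) / 1240 = 1.26 / 1240 = 0.001016.
Darcy flux q = K · i = 0.6170 × 0.001016 = 0.0006270 m/day.
Seepage velocity v = q / n_e = 0.0006270 / 0.11 = 0.005700 m/day.
Travel time t = L / v = 1240 / 0.005700 = 2.176e+05 days = 595.6 years.

596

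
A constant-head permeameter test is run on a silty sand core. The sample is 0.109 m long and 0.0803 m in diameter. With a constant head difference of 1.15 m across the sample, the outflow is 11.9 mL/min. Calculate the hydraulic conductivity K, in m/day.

Cross-sectional area A = π·(d/2)² = π × (0.0803/2)² = 0.005064 m².
Convert discharge: 11.9 mL/min = 1.983e-07 m³/s.
Darcy's law rearranged: K = Q·L / (A·Δh) = 1.983e-07 × 0.109 / (0.005064 × 1.15) = 3.712e-06 m/s = 0.3207 m/day.

0.321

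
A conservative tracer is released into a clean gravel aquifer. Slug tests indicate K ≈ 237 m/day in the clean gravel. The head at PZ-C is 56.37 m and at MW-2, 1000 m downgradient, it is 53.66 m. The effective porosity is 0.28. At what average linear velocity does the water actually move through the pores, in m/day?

2.29

Hydraulic gradient i = (56.37 − 53.66) / 1000 = 2.71 / 1000 = 0.002710.
Darcy flux q = K · i = 237.0 × 0.002710 = 0.6423 m/day.
Seepage velocity v = q / n_e = 0.6423 / 0.28 = 2.294 m/day.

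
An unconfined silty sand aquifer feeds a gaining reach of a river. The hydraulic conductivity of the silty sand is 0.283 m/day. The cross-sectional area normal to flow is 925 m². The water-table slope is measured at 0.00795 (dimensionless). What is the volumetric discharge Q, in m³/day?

Hydraulic gradient i = 0.00795.
Darcy's law: Q = K · A · i = 0.2830 × 925.0 × 0.007950 = 2.081 m³/day.

2.08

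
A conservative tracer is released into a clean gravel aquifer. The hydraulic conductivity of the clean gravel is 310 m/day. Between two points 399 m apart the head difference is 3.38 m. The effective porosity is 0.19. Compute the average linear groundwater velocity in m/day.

13.8

Hydraulic gradient i = Δh / L = 3.38 / 399 = 0.008471.
Darcy flux q = K · i = 310.0 × 0.008471 = 2.626 m/day.
Seepage velocity v = q / n_e = 2.626 / 0.19 = 13.82 m/day.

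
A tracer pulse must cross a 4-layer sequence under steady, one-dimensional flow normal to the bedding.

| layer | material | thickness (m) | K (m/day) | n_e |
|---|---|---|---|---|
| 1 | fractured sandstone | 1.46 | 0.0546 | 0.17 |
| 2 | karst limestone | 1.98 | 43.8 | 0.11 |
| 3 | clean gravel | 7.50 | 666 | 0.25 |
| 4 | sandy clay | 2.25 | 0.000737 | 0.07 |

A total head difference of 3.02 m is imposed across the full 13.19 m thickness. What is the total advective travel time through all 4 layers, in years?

With flow normal to the layers, continuity requires the same specific discharge q through every layer.
Σ(b_i/K_i) = 1.46/0.0546 + 1.98/43.8 + 7.50/666 + 2.25/0.000737 = 3080 d.
q = Δh / Σ(b_i/K_i) = 3.02 / 3080 = 0.0009806 m/day.
In each layer the seepage velocity is v_i = q/n_i, so the layer transit time is t_i = b_i·n_i / q:
  layer 1 (fractured sandstone): t_1 = 1.46 × 0.17 / 0.0009806 = 253.1 d
  layer 2 (karst limestone): t_2 = 1.98 × 0.11 / 0.0009806 = 222.1 d
  layer 3 (clean gravel): t_3 = 7.50 × 0.25 / 0.0009806 = 1912 d
  layer 4 (sandy clay): t_4 = 2.25 × 0.07 / 0.0009806 = 160.6 d
Total t = Σ t_i = 2548 days = 6.976 years.

6.98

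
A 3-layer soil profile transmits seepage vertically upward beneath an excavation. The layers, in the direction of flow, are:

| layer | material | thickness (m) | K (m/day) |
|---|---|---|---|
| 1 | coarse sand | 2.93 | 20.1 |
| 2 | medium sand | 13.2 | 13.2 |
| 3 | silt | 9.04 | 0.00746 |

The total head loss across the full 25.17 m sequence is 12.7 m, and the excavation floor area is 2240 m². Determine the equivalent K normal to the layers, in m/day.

Flow is perpendicular to layering, so the layers act in series and the equivalent K is the thickness-weighted harmonic mean.
Total thickness L = 2.93 + 13.2 + 9.04 = 25.17 m.
Σ(b_i/K_i) = 2.93/20.1 + 13.2/13.2 + 9.04/0.00746 = 1213 d.
K_eq = L / Σ(b_i/K_i) = 25.17 / 1213 = 0.02075 m/day.

0.0208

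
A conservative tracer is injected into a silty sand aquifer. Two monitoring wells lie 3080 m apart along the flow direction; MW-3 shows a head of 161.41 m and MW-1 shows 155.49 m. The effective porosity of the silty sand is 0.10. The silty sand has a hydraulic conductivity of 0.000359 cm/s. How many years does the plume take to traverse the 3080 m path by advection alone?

Convert K: 0.000359 cm/s × 864 = 0.3102 m/day.
Hydraulic gradient i = (161.41 − 155.49) / 3080 = 5.92 / 3080 = 0.001922.
Darcy flux q = K · i = 0.3102 × 0.001922 = 0.0005962 m/day.
Seepage velocity v = q / n_e = 0.0005962 / 0.10 = 0.005962 m/day.
Travel time t = L / v = 3080 / 0.005962 = 5.166e+05 days = 1414 years.

1410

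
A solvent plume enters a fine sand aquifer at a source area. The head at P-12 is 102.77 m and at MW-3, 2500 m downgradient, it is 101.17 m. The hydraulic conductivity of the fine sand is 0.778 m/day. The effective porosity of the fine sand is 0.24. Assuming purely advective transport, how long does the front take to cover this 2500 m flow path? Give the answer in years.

Hydraulic gradient i = (102.77 − 101.17) / 2500 = 1.6 / 2500 = 0.0006400.
Darcy flux q = K · i = 0.7780 × 0.0006400 = 0.0004979 m/day.
Seepage velocity v = q / n_e = 0.0004979 / 0.24 = 0.002075 m/day.
Travel time t = L / v = 2500 / 0.002075 = 1.205e+06 days = 3299 years.

3300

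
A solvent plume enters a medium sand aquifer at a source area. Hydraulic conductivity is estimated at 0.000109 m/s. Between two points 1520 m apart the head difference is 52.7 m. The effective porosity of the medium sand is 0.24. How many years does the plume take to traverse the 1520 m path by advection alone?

3.06

Convert K: 0.000109 m/s × 86400 = 9.418 m/day.
Hydraulic gradient i = Δh / L = 52.7 / 1520 = 0.03467.
Darcy flux q = K · i = 9.418 × 0.03467 = 0.3265 m/day.
Seepage velocity v = q / n_e = 0.3265 / 0.24 = 1.360 m/day.
Travel time t = L / v = 1520 / 1.360 = 1117 days = 3.059 years.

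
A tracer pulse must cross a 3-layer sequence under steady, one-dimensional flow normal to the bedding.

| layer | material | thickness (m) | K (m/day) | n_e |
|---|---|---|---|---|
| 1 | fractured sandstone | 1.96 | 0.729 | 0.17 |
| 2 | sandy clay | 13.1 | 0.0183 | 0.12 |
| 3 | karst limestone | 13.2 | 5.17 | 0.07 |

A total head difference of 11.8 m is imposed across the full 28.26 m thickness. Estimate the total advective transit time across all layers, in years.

0.473

With flow normal to the layers, continuity requires the same specific discharge q through every layer.
Σ(b_i/K_i) = 1.96/0.729 + 13.1/0.0183 + 13.2/5.17 = 721.1 d.
q = Δh / Σ(b_i/K_i) = 11.8 / 721.1 = 0.01636 m/day.
In each layer the seepage velocity is v_i = q/n_i, so the layer transit time is t_i = b_i·n_i / q:
  layer 1 (fractured sandstone): t_1 = 1.96 × 0.17 / 0.01636 = 20.36 d
  layer 2 (sandy clay): t_2 = 13.1 × 0.12 / 0.01636 = 96.06 d
  layer 3 (karst limestone): t_3 = 13.2 × 0.07 / 0.01636 = 56.46 d
Total t = Σ t_i = 172.9 days = 0.4733 years.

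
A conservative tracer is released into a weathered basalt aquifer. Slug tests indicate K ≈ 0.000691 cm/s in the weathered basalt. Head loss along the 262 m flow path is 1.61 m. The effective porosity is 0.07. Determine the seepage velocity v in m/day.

Convert K: 0.000691 cm/s × 864 = 0.5970 m/day.
Hydraulic gradient i = Δh / L = 1.61 / 262 = 0.006145.
Darcy flux q = K · i = 0.5970 × 0.006145 = 0.003669 m/day.
Seepage velocity v = q / n_e = 0.003669 / 0.07 = 0.05241 m/day.

0.0524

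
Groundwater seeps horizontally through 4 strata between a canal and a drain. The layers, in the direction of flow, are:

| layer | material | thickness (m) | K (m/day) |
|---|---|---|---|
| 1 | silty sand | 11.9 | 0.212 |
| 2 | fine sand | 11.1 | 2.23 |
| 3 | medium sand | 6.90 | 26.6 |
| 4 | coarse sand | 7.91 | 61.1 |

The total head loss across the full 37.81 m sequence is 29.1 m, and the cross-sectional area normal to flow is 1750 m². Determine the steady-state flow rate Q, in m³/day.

828

Flow is perpendicular to layering, so the layers act in series and the equivalent K is the thickness-weighted harmonic mean.
Total thickness L = 11.9 + 11.1 + 6.90 + 7.91 = 37.81 m.
Σ(b_i/K_i) = 11.9/0.212 + 11.1/2.23 + 6.90/26.6 + 7.91/61.1 = 61.50 d.
K_eq = L / Σ(b_i/K_i) = 37.81 / 61.50 = 0.6148 m/day.
Q = K_eq · A · (Δh/L) = 0.6148 × 1750 × (29.1/37.81) = 828.1 m³/day.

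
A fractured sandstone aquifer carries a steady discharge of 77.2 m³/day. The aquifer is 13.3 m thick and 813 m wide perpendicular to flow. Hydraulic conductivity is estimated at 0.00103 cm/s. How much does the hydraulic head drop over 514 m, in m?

Convert K: 0.00103 cm/s × 864 = 0.8899 m/day.
Cross-sectional area A = 813 × 13.3 = 10813 m².
From Q = K·A·i, i = Q / (K·A) = 77.2 / (0.8899 × 10813) = 0.008023.
Head loss Δh = i · L = 0.008023 × 514 = 4.124 m.

4.12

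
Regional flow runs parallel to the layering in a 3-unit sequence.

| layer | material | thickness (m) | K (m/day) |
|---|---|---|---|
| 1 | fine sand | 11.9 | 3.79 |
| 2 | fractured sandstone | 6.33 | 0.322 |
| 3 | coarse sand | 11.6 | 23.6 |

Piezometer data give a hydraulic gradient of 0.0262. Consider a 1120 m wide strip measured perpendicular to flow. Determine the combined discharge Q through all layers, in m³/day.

9420

Flow is parallel to layering, so each bed carries its own Darcy discharge and the transmissivities add.
Σ(K_i·b_i) = 3.79×11.9 + 0.322×6.33 + 23.6×11.6 = 320.9 m²/day.
Hydraulic gradient i = 0.0262.
Q = Σ(K_i·b_i) · W · i = 320.9 × 1120 × 0.02620 = 9416 m³/day.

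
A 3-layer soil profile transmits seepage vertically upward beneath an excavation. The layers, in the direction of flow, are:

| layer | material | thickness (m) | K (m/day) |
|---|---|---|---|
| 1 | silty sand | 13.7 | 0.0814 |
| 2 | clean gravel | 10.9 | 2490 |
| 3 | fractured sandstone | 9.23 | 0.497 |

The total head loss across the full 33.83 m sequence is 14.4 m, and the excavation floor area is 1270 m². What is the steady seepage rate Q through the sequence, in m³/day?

Flow is perpendicular to layering, so the layers act in series and the equivalent K is the thickness-weighted harmonic mean.
Total thickness L = 13.7 + 10.9 + 9.23 = 33.83 m.
Σ(b_i/K_i) = 13.7/0.0814 + 10.9/2490 + 9.23/0.497 = 186.9 d.
K_eq = L / Σ(b_i/K_i) = 33.83 / 186.9 = 0.1810 m/day.
Q = K_eq · A · (Δh/L) = 0.1810 × 1270 × (14.4/33.83) = 97.86 m³/day.

97.9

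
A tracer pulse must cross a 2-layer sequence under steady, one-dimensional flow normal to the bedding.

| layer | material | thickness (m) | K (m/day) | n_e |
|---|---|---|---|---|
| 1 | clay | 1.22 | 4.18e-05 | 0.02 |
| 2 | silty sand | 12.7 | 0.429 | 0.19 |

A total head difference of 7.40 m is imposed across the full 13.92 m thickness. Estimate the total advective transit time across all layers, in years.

With flow normal to the layers, continuity requires the same specific discharge q through every layer.
Σ(b_i/K_i) = 1.22/4.18e-05 + 12.7/0.429 = 29216 d.
q = Δh / Σ(b_i/K_i) = 7.40 / 29216 = 0.0002533 m/day.
In each layer the seepage velocity is v_i = q/n_i, so the layer transit time is t_i = b_i·n_i / q:
  layer 1 (clay): t_1 = 1.22 × 0.02 / 0.0002533 = 96.33 d
  layer 2 (silty sand): t_2 = 12.7 × 0.19 / 0.0002533 = 9527 d
Total t = Σ t_i = 9623 days = 26.35 years.

26.3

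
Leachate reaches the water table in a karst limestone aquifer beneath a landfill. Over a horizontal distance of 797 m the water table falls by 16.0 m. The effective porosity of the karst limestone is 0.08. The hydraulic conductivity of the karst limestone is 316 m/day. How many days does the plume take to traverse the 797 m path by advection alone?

10.1

Hydraulic gradient i = Δh / L = 16.0 / 797 = 0.02008.
Darcy flux q = K · i = 316.0 × 0.02008 = 6.344 m/day.
Seepage velocity v = q / n_e = 6.344 / 0.08 = 79.30 m/day.
Travel time t = L / v = 797 / 79.30 = 10.05 days.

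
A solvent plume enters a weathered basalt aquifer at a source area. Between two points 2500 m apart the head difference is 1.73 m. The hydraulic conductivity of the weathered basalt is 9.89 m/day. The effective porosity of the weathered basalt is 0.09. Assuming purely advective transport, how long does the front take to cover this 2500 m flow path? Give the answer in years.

Hydraulic gradient i = Δh / L = 1.73 / 2500 = 0.0006920.
Darcy flux q = K · i = 9.890 × 0.0006920 = 0.006844 m/day.
Seepage velocity v = q / n_e = 0.006844 / 0.09 = 0.07604 m/day.
Travel time t = L / v = 2500 / 0.07604 = 32876 days = 90.01 years.

90.0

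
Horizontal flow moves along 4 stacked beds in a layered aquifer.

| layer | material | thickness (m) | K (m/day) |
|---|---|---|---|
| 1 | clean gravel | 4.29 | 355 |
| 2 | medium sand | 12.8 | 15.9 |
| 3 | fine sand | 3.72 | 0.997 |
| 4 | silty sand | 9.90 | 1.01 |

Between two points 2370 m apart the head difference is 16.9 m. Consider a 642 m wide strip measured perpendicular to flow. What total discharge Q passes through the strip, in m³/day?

Flow is parallel to layering, so each bed carries its own Darcy discharge and the transmissivities add.
Σ(K_i·b_i) = 355×4.29 + 15.9×12.8 + 0.997×3.72 + 1.01×9.90 = 1740 m²/day.
Hydraulic gradient i = Δh / L = 16.9 / 2370 = 0.007131.
Q = Σ(K_i·b_i) · W · i = 1740 × 642 × 0.007131 = 7966 m³/day.

7970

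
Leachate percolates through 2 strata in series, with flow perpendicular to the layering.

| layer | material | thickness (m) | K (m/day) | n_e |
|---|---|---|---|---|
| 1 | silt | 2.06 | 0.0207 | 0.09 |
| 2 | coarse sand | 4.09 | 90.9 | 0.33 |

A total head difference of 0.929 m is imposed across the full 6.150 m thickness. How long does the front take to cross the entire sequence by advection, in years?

0.450

With flow normal to the layers, continuity requires the same specific discharge q through every layer.
Σ(b_i/K_i) = 2.06/0.0207 + 4.09/90.9 = 99.56 d.
q = Δh / Σ(b_i/K_i) = 0.929 / 99.56 = 0.009331 m/day.
In each layer the seepage velocity is v_i = q/n_i, so the layer transit time is t_i = b_i·n_i / q:
  layer 1 (silt): t_1 = 2.06 × 0.09 / 0.009331 = 19.87 d
  layer 2 (coarse sand): t_2 = 4.09 × 0.33 / 0.009331 = 144.6 d
Total t = Σ t_i = 164.5 days = 0.4504 years.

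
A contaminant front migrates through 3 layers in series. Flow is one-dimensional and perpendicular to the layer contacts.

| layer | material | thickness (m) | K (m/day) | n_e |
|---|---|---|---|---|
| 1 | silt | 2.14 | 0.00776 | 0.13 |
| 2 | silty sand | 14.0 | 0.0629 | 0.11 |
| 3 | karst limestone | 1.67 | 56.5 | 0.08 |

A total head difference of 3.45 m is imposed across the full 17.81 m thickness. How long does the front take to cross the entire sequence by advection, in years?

With flow normal to the layers, continuity requires the same specific discharge q through every layer.
Σ(b_i/K_i) = 2.14/0.00776 + 14.0/0.0629 + 1.67/56.5 = 498.4 d.
q = Δh / Σ(b_i/K_i) = 3.45 / 498.4 = 0.006922 m/day.
In each layer the seepage velocity is v_i = q/n_i, so the layer transit time is t_i = b_i·n_i / q:
  layer 1 (silt): t_1 = 2.14 × 0.13 / 0.006922 = 40.19 d
  layer 2 (silty sand): t_2 = 14.0 × 0.11 / 0.006922 = 222.5 d
  layer 3 (karst limestone): t_3 = 1.67 × 0.08 / 0.006922 = 19.30 d
Total t = Σ t_i = 282.0 days = 0.7719 years.

0.772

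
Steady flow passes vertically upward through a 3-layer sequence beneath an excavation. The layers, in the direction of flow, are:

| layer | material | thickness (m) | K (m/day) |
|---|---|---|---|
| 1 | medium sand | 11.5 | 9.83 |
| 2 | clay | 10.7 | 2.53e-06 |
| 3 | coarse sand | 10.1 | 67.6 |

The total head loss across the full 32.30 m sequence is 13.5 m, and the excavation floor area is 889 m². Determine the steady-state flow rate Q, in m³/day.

0.00284

Flow is perpendicular to layering, so the layers act in series and the equivalent K is the thickness-weighted harmonic mean.
Total thickness L = 11.5 + 10.7 + 10.1 = 32.30 m.
Σ(b_i/K_i) = 11.5/9.83 + 10.7/2.53e-06 + 10.1/67.6 = 4.229e+06 d.
K_eq = L / Σ(b_i/K_i) = 32.30 / 4.229e+06 = 7.637e-06 m/day.
Q = K_eq · A · (Δh/L) = 7.637e-06 × 889 × (13.5/32.30) = 0.002838 m³/day.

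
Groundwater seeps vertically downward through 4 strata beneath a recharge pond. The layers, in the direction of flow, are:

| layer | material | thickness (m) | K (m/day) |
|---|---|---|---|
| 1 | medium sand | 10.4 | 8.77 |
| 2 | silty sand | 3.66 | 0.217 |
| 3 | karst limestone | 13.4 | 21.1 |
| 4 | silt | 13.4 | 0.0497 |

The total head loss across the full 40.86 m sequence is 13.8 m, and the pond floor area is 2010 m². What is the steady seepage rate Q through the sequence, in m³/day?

96.2

Flow is perpendicular to layering, so the layers act in series and the equivalent K is the thickness-weighted harmonic mean.
Total thickness L = 10.4 + 3.66 + 13.4 + 13.4 = 40.86 m.
Σ(b_i/K_i) = 10.4/8.77 + 3.66/0.217 + 13.4/21.1 + 13.4/0.0497 = 288.3 d.
K_eq = L / Σ(b_i/K_i) = 40.86 / 288.3 = 0.1417 m/day.
Q = K_eq · A · (Δh/L) = 0.1417 × 2010 × (13.8/40.86) = 96.21 m³/day.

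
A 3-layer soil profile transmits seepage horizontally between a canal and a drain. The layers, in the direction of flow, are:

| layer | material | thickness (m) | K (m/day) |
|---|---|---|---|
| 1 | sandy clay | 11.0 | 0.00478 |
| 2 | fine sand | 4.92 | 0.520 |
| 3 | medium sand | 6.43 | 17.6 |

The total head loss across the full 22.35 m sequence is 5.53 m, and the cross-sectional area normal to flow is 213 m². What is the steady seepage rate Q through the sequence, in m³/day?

0.510

Flow is perpendicular to layering, so the layers act in series and the equivalent K is the thickness-weighted harmonic mean.
Total thickness L = 11.0 + 4.92 + 6.43 = 22.35 m.
Σ(b_i/K_i) = 11.0/0.00478 + 4.92/0.520 + 6.43/17.6 = 2311 d.
K_eq = L / Σ(b_i/K_i) = 22.35 / 2311 = 0.009671 m/day.
Q = K_eq · A · (Δh/L) = 0.009671 × 213 × (5.53/22.35) = 0.5097 m³/day.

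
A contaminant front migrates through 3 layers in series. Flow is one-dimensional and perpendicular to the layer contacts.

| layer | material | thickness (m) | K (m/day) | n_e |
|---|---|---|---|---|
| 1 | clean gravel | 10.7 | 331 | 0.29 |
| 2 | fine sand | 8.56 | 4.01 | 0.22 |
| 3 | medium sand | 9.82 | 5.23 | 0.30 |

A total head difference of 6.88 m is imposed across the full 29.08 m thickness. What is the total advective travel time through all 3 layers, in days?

4.66

With flow normal to the layers, continuity requires the same specific discharge q through every layer.
Σ(b_i/K_i) = 10.7/331 + 8.56/4.01 + 9.82/5.23 = 4.045 d.
q = Δh / Σ(b_i/K_i) = 6.88 / 4.045 = 1.701 m/day.
In each layer the seepage velocity is v_i = q/n_i, so the layer transit time is t_i = b_i·n_i / q:
  layer 1 (clean gravel): t_1 = 10.7 × 0.29 / 1.701 = 1.824 d
  layer 2 (fine sand): t_2 = 8.56 × 0.22 / 1.701 = 1.107 d
  layer 3 (medium sand): t_3 = 9.82 × 0.30 / 1.701 = 1.732 d
Total t = Σ t_i = 4.663 days.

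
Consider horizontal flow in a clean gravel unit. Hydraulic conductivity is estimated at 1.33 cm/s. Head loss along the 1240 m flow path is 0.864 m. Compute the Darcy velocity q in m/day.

Convert K: 1.33 cm/s × 864 = 1149 m/day.
Hydraulic gradient i = Δh / L = 0.864 / 1240 = 0.0006968.
Specific discharge q = K · i = 1149 × 0.0006968 = 0.8007 m/day.

0.801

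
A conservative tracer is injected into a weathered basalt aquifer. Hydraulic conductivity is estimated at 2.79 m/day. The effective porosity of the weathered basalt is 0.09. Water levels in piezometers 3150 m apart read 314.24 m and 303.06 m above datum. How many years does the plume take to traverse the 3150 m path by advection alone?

78.4

Hydraulic gradient i = (314.24 − 303.06) / 3150 = 11.18 / 3150 = 0.003549.
Darcy flux q = K · i = 2.790 × 0.003549 = 0.009902 m/day.
Seepage velocity v = q / n_e = 0.009902 / 0.09 = 0.1100 m/day.
Travel time t = L / v = 3150 / 0.1100 = 28630 days = 78.38 years.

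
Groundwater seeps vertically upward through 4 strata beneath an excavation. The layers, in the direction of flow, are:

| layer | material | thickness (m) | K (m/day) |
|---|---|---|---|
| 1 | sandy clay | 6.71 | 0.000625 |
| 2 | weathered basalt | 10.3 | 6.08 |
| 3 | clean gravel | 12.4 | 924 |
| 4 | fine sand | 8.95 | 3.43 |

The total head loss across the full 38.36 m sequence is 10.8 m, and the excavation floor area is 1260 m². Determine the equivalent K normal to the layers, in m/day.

0.00357

Flow is perpendicular to layering, so the layers act in series and the equivalent K is the thickness-weighted harmonic mean.
Total thickness L = 6.71 + 10.3 + 12.4 + 8.95 = 38.36 m.
Σ(b_i/K_i) = 6.71/0.000625 + 10.3/6.08 + 12.4/924 + 8.95/3.43 = 10740 d.
K_eq = L / Σ(b_i/K_i) = 38.36 / 10740 = 0.003572 m/day.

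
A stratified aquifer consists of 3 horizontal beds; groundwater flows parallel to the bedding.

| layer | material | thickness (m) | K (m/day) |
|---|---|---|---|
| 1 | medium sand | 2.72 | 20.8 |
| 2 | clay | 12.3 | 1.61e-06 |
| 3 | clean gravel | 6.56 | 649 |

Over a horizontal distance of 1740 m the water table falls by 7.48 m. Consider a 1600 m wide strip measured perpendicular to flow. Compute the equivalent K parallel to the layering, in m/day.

200

Flow is parallel to layering, so each bed carries its own Darcy discharge and the transmissivities add.
Σ(K_i·b_i) = 20.8×2.72 + 1.61e-06×12.3 + 649×6.56 = 4314 m²/day.
Total thickness b = 21.58 m, so K_eq = Σ(K_i·b_i)/b = 199.9 m/day.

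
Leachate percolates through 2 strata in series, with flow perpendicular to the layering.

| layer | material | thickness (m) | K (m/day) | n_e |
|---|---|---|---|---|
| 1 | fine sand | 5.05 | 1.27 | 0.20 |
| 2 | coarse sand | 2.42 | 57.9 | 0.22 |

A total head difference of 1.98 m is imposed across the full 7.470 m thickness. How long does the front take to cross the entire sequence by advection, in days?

With flow normal to the layers, continuity requires the same specific discharge q through every layer.
Σ(b_i/K_i) = 5.05/1.27 + 2.42/57.9 = 4.018 d.
q = Δh / Σ(b_i/K_i) = 1.98 / 4.018 = 0.4928 m/day.
In each layer the seepage velocity is v_i = q/n_i, so the layer transit time is t_i = b_i·n_i / q:
  layer 1 (fine sand): t_1 = 5.05 × 0.20 / 0.4928 = 2.050 d
  layer 2 (coarse sand): t_2 = 2.42 × 0.22 / 0.4928 = 1.080 d
Total t = Σ t_i = 3.130 days.

3.13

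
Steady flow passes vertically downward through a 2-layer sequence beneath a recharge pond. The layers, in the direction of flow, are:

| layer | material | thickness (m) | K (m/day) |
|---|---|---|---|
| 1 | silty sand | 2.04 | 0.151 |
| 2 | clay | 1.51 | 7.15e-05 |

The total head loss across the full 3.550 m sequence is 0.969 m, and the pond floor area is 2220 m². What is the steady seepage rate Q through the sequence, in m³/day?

Flow is perpendicular to layering, so the layers act in series and the equivalent K is the thickness-weighted harmonic mean.
Total thickness L = 2.04 + 1.51 = 3.550 m.
Σ(b_i/K_i) = 2.04/0.151 + 1.51/7.15e-05 = 21132 d.
K_eq = L / Σ(b_i/K_i) = 3.550 / 21132 = 0.0001680 m/day.
Q = K_eq · A · (Δh/L) = 0.0001680 × 2220 × (0.969/3.550) = 0.1018 m³/day.

0.102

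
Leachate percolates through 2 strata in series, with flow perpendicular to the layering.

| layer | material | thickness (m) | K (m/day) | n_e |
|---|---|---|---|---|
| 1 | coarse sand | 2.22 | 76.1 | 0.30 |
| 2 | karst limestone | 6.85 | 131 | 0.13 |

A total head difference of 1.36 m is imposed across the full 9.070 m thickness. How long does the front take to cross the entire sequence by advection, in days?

With flow normal to the layers, continuity requires the same specific discharge q through every layer.
Σ(b_i/K_i) = 2.22/76.1 + 6.85/131 = 0.08146 d.
q = Δh / Σ(b_i/K_i) = 1.36 / 0.08146 = 16.69 m/day.
In each layer the seepage velocity is v_i = q/n_i, so the layer transit time is t_i = b_i·n_i / q:
  layer 1 (coarse sand): t_1 = 2.22 × 0.30 / 16.69 = 0.03989 d
  layer 2 (karst limestone): t_2 = 6.85 × 0.13 / 16.69 = 0.05334 d
Total t = Σ t_i = 0.09323 days.

0.0932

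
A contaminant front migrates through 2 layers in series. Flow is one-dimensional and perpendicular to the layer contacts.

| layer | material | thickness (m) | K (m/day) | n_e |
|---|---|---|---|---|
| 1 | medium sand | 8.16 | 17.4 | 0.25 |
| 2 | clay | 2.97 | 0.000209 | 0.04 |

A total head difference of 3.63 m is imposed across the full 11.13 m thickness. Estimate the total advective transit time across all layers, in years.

23.1

With flow normal to the layers, continuity requires the same specific discharge q through every layer.
Σ(b_i/K_i) = 8.16/17.4 + 2.97/0.000209 = 14211 d.
q = Δh / Σ(b_i/K_i) = 3.63 / 14211 = 0.0002554 m/day.
In each layer the seepage velocity is v_i = q/n_i, so the layer transit time is t_i = b_i·n_i / q:
  layer 1 (medium sand): t_1 = 8.16 × 0.25 / 0.0002554 = 7986 d
  layer 2 (clay): t_2 = 2.97 × 0.04 / 0.0002554 = 465.1 d
Total t = Σ t_i = 8451 days = 23.14 years.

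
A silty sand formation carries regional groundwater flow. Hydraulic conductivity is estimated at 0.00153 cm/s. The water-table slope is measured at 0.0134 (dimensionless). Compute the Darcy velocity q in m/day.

0.0177

Convert K: 0.00153 cm/s × 864 = 1.322 m/day.
Hydraulic gradient i = 0.0134.
Specific discharge q = K · i = 1.322 × 0.01340 = 0.01771 m/day.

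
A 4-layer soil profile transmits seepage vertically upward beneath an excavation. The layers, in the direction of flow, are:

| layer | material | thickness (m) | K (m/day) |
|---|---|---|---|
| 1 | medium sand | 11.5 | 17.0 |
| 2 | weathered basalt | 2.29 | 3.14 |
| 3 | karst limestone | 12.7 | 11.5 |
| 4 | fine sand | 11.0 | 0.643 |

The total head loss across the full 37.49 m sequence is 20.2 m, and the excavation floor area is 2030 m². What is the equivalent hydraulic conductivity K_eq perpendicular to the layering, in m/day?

Flow is perpendicular to layering, so the layers act in series and the equivalent K is the thickness-weighted harmonic mean.
Total thickness L = 11.5 + 2.29 + 12.7 + 11.0 = 37.49 m.
Σ(b_i/K_i) = 11.5/17.0 + 2.29/3.14 + 12.7/11.5 + 11.0/0.643 = 19.62 d.
K_eq = L / Σ(b_i/K_i) = 37.49 / 19.62 = 1.911 m/day.

1.91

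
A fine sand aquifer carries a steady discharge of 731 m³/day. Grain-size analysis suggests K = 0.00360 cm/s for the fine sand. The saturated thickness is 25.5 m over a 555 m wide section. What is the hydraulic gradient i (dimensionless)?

Convert K: 0.00360 cm/s × 864 = 3.110 m/day.
Cross-sectional area A = 555 × 25.5 = 14152 m².
From Q = K·A·i, i = Q / (K·A) = 731 / (3.110 × 14152) = 0.01661.

0.0166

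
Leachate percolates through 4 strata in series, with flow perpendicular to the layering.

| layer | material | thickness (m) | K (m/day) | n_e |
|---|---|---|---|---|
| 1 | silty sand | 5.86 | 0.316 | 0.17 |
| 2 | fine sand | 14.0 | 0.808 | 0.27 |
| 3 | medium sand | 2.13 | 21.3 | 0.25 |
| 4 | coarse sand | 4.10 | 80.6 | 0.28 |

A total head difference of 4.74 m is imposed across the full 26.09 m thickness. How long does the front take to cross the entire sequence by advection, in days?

49.1

With flow normal to the layers, continuity requires the same specific discharge q through every layer.
Σ(b_i/K_i) = 5.86/0.316 + 14.0/0.808 + 2.13/21.3 + 4.10/80.6 = 36.02 d.
q = Δh / Σ(b_i/K_i) = 4.74 / 36.02 = 0.1316 m/day.
In each layer the seepage velocity is v_i = q/n_i, so the layer transit time is t_i = b_i·n_i / q:
  layer 1 (silty sand): t_1 = 5.86 × 0.17 / 0.1316 = 7.571 d
  layer 2 (fine sand): t_2 = 14.0 × 0.27 / 0.1316 = 28.73 d
  layer 3 (medium sand): t_3 = 2.13 × 0.25 / 0.1316 = 4.047 d
  layer 4 (coarse sand): t_4 = 4.10 × 0.28 / 0.1316 = 8.724 d
Total t = Σ t_i = 49.07 days.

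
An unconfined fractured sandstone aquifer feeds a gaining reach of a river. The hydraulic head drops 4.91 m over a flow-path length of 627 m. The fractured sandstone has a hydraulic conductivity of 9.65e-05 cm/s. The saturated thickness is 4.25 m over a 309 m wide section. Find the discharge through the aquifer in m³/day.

0.857

Convert K: 9.65e-05 cm/s × 864 = 0.08338 m/day.
Cross-sectional area A = 309 × 4.25 = 1313 m².
Hydraulic gradient i = Δh / L = 4.91 / 627 = 0.007831.
Darcy's law: Q = K · A · i = 0.08338 × 1313 × 0.007831 = 0.8574 m³/day.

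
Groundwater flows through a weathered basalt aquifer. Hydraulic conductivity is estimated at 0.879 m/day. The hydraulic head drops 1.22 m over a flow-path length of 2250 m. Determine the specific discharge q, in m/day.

0.000477

Hydraulic gradient i = Δh / L = 1.22 / 2250 = 0.0005422.
Specific discharge q = K · i = 0.8790 × 0.0005422 = 0.0004766 m/day.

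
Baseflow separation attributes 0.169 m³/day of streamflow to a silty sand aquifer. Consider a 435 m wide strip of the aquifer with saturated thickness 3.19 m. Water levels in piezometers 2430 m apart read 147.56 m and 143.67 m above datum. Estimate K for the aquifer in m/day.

Cross-sectional area A = 435 × 3.19 = 1388 m².
Hydraulic gradient i = (147.56 − 143.67) / 2430 = 3.89 / 2430 = 0.001601.
From Q = K·A·i, K = Q / (A·i) = 0.169 / (1388 × 0.001601) = 0.07608 m/day.

0.0761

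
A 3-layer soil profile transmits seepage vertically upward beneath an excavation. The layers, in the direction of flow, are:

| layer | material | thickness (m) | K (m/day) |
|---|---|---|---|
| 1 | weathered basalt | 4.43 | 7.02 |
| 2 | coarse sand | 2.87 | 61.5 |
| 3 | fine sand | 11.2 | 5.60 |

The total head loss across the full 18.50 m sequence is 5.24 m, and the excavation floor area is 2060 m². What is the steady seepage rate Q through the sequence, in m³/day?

4030

Flow is perpendicular to layering, so the layers act in series and the equivalent K is the thickness-weighted harmonic mean.
Total thickness L = 4.43 + 2.87 + 11.2 = 18.50 m.
Σ(b_i/K_i) = 4.43/7.02 + 2.87/61.5 + 11.2/5.60 = 2.678 d.
K_eq = L / Σ(b_i/K_i) = 18.50 / 2.678 = 6.909 m/day.
Q = K_eq · A · (Δh/L) = 6.909 × 2060 × (5.24/18.50) = 4031 m³/day.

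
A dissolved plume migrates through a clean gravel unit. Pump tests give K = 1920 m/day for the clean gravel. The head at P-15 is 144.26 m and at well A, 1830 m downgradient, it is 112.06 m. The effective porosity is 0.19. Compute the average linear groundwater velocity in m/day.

178

Hydraulic gradient i = (144.26 − 112.06) / 1830 = 32.2 / 1830 = 0.01760.
Darcy flux q = K · i = 1920 × 0.01760 = 33.78 m/day.
Seepage velocity v = q / n_e = 33.78 / 0.19 = 177.8 m/day.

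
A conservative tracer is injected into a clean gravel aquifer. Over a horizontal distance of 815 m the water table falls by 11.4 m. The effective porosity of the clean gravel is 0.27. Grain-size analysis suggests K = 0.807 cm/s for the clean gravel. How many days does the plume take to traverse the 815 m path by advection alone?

22.6

Convert K: 0.807 cm/s × 864 = 697.2 m/day.
Hydraulic gradient i = Δh / L = 11.4 / 815 = 0.01399.
Darcy flux q = K · i = 697.2 × 0.01399 = 9.753 m/day.
Seepage velocity v = q / n_e = 9.753 / 0.27 = 36.12 m/day.
Travel time t = L / v = 815 / 36.12 = 22.56 days.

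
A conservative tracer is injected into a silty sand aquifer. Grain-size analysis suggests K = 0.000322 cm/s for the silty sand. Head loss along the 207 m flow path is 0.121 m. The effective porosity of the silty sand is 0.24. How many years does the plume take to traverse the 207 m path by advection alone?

Convert K: 0.000322 cm/s × 864 = 0.2782 m/day.
Hydraulic gradient i = Δh / L = 0.121 / 207 = 0.0005845.
Darcy flux q = K · i = 0.2782 × 0.0005845 = 0.0001626 m/day.
Seepage velocity v = q / n_e = 0.0001626 / 0.24 = 0.0006776 m/day.
Travel time t = L / v = 207 / 0.0006776 = 3.055e+05 days = 836.4 years.

836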